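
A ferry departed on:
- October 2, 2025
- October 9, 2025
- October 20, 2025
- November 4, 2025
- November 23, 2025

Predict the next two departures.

December 16, 2025; January 12, 2026

Intervals are 7, 11, 15, 19 days — an arithmetic progression with common difference 4.
Next gap: 23 days. November 23, 2025 + 23 days = December 16, 2025.
Next gap: 27 days. December 16, 2025 + 27 days = January 12, 2026.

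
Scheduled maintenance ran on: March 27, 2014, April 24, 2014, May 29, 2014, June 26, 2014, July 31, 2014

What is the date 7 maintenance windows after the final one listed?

These are Thursdays with 28, 35, 28, 35-day gaps.
Each is the final Thursday of its month — May 29, 2014 is past the 28th, so '4th Thursday' doesn't fit.
August 2014 ends with Thursday August 28, 2014.
Last Thursday of September 2014: September 25, 2014.
October 2014 ends with Thursday October 30, 2014.
November 2014 ends with Thursday November 27, 2014.
Last Thursday of December 2014: December 25, 2014.
Last Thursday of January 2015: January 29, 2015.
February 2015 ends with Thursday February 26, 2015.

February 26, 2015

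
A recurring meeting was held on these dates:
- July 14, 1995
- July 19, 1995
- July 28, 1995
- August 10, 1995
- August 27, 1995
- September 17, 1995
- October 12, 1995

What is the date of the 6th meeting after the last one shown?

June 2, 1996

Gaps: 5, 9, 13, 17, 21, 25 days — each gap is 4 larger than the previous one.
Next gap: 29 days. October 12, 1995 + 29 days = November 10, 1995.
Next gap: 33 days. November 10, 1995 + 33 days = December 13, 1995.
Next gap: 37 days. December 13, 1995 + 37 days = January 19, 1996.
Next gap: 41 days. January 19, 1996 + 41 days = February 29, 1996.
Next gap: 45 days. February 29, 1996 + 45 days = April 14, 1996.
Next gap: 49 days. April 14, 1996 + 49 days = June 2, 1996.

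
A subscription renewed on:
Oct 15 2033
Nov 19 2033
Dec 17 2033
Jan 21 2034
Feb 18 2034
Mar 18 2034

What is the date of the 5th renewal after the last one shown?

These are Saturdays at 28- or 35-day spacing (35, 28, 35, 28, 28).
The pattern: 3rd Saturday of the month.
3rd Saturday of April 2034: Apr 15 2034.
3rd Saturday of May 2034: May 20 2034.
3rd Saturday of June 2034: Jun 17 2034.
3rd Saturday of July 2034: Jul 15 2034.
3rd Saturday of August 2034: Aug 19 2034.

Aug 19 2034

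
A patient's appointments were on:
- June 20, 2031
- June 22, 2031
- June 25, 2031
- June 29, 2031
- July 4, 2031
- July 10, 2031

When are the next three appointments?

July 17, 2031; July 25, 2031; August 3, 2031

Intervals are 2, 3, 4, 5, 6 days — an arithmetic progression with common difference 1.
Next gap: 7 days. July 10, 2031 + 7 days = July 17, 2031.
Next gap: 8 days. July 17, 2031 + 8 days = July 25, 2031.
Next gap: 9 days. July 25, 2031 + 9 days = August 3, 2031.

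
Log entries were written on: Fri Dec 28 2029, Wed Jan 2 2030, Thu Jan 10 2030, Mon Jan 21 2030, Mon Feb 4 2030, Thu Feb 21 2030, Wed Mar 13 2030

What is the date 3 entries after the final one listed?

Thu May 30 2030

Intervals are 5, 8, 11, 14, 17, 20 days — an arithmetic progression with common difference 3.
Next gap: 23 days. Wed Mar 13 2030 + 23 days = Fri Apr 5 2030.
Next gap: 26 days. Fri Apr 5 2030 + 26 days = Wed May 1 2030.
Next gap: 29 days. Wed May 1 2030 + 29 days = Thu May 30 2030.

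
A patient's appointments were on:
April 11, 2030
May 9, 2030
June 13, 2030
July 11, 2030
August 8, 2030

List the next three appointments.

September 12, 2030; October 10, 2030; November 14, 2030

These are Thursdays at 28- or 35-day spacing (28, 35, 28, 28).
The pattern: 2nd Thursday of the month.
2nd Thursday of September 2030: September 12, 2030.
2nd Thursday of October 2030: October 10, 2030.
November 2030 — 2nd Thursday is November 14, 2030.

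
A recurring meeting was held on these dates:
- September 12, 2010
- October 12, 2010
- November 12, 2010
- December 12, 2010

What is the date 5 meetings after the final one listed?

May 12, 2011

Each date is the 12th; the gaps (30, 31, 30) track the month lengths.
The rule is the 12th of each month.
Next: January 2011 → January 12, 2011.
February 2011: February 12, 2011.
Next: March 2011 → March 12, 2011.
April 2011: April 12, 2011.
Next: May 2011 → May 12, 2011.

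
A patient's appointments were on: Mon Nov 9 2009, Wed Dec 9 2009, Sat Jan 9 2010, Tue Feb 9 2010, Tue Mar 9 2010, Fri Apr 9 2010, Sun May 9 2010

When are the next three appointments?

Gaps: 30, 31, 31, 28, 31, 30 days — not constant. Every event is on the 9th of the month.
Pattern: the 9th of each month.
Next: June 2010 → Wed Jun 9 2010.
July 2010: Fri Jul 9 2010.
Next: August 2010 → Mon Aug 9 2010.

Wed Jun 9 2010, Fri Jul 9 2010, Mon Aug 9 2010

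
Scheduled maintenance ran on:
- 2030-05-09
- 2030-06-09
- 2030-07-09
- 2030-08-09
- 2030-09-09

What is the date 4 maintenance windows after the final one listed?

The day-of-month is always 9 (31, 30, 31, 31 days between events).
So this recurs on the 9th of each month.
Next: October 2030 → 2030-10-09.
Next: November 2030 → 2030-11-09.
December 2030: 2030-12-09.
January 2031: 2031-01-09.

2031-01-09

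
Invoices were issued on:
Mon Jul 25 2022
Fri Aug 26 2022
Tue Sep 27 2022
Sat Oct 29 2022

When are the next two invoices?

Every event comes 32 days after the last (32, 32, 32).
Sat Oct 29 2022 + 32 days = Wed Nov 30 2022.
Wed Nov 30 2022 + 32 days = Sun Jan 1 2023.

Wed Nov 30 2022, Sun Jan 1 2023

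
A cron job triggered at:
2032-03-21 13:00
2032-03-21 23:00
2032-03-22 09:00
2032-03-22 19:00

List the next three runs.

2032-03-23 05:00, 2032-03-23 15:00, 2032-03-24 01:00

Gaps: 10, 10, 10 hours — each event is 10 hours after the previous one.
2032-03-22 19:00 + 10 h = 2032-03-23 05:00.
2032-03-23 05:00 + 10 h = 2032-03-23 15:00.
2032-03-23 15:00 + 10 h = 2032-03-24 01:00.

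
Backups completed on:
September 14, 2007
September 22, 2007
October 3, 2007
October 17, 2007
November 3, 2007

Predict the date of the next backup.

November 23, 2007

Gaps: 8, 11, 14, 17 days — each gap is 3 larger than the previous one.
Next gap: 20 days. November 3, 2007 + 20 days = November 23, 2007.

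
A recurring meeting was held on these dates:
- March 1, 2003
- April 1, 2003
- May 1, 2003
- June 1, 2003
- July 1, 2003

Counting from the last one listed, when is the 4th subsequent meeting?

Each date is the 1st; the gaps (31, 30, 31, 30) track the month lengths.
The rule is the 1st of each month.
August 2003: August 1, 2003.
September 2003: September 1, 2003.
October 2003: October 1, 2003.
November 2003: November 1, 2003.

November 1, 2003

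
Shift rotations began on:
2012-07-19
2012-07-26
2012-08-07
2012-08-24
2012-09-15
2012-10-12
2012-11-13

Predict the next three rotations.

2012-12-20, 2013-01-31, 2013-03-19

Gaps: 7, 12, 17, 22, 27, 32 days — each gap is 5 larger than the previous one.
Next gap: 37 days. 2012-11-13 + 37 days = 2012-12-20.
Next gap: 42 days. 2012-12-20 + 42 days = 2013-01-31.
Next gap: 47 days. 2013-01-31 + 47 days = 2013-03-19.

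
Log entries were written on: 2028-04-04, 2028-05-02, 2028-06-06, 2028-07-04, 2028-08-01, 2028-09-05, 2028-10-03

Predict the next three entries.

These are Tuesdays at 28- or 35-day spacing (28, 35, 28, 28, 35, 28).
The pattern: 1st Tuesday of the month.
November 2028 — 1st Tuesday is 2028-11-07.
December 2028 — 1st Tuesday is 2028-12-05.
January 2029 — 1st Tuesday is 2029-01-02.

2028-11-07, 2028-12-05, 2029-01-02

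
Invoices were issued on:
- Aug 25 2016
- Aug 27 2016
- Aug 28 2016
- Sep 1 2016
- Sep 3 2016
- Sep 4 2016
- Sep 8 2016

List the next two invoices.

Sep 10 2016, Sep 11 2016

The gap pattern 2, 1, 4, 2, 1, 4 repeats every 3 events.
These are the Thursdays, Saturdays and Sundays of each week.
The following Saturday is Sep 10 2016.
Next Sunday: Sep 11 2016.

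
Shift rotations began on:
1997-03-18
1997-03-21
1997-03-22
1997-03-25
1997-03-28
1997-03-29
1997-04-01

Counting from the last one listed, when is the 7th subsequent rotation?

Gaps: 3, 1, 3, 3, 1, 3 days — not constant, but cyclic with period 3.
The events fall on every Tuesday, Friday and Saturday.
The following Friday is 1997-04-04.
The following Saturday is 1997-04-05.
Next Tuesday: 1997-04-08.
Next Friday: 1997-04-11.
Next Saturday: 1997-04-12.
Next Tuesday: 1997-04-15.
Next Friday: 1997-04-18.

1997-04-18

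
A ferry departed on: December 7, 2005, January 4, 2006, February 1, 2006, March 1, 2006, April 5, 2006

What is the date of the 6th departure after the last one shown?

October 4, 2006

These are Wednesdays at 28- or 35-day spacing (28, 28, 28, 35).
The pattern: 1st Wednesday of the month.
1st Wednesday of May 2006: May 3, 2006.
1st Wednesday of June 2006: June 7, 2006.
July 2006 — 1st Wednesday is July 5, 2006.
1st Wednesday of August 2006: August 2, 2006.
1st Wednesday of September 2006: September 6, 2006.
October 2006 — 1st Wednesday is October 4, 2006.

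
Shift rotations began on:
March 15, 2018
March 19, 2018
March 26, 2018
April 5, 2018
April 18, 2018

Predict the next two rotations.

May 4, 2018; May 23, 2018

The spacing grows by 3 each time: 4, 7, 10, 13 days.
Next gap: 16 days. April 18, 2018 + 16 days = May 4, 2018.
Next gap: 19 days. May 4, 2018 + 19 days = May 23, 2018.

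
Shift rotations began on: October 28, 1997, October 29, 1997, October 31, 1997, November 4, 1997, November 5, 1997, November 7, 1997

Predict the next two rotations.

November 11, 1997; November 12, 1997

Every event lands on a Tuesday or Wednesday or Friday (gaps cycle 1, 2, 4, 1, 2).
So the schedule is: every Tuesday, Wednesday and Friday.
Next Tuesday: November 11, 1997.
The following Wednesday is November 12, 1997.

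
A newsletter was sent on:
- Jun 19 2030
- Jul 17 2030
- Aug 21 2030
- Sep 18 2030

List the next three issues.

Gaps: 28, 35, 28 days — a mix of 28 and 35. Every date is a Wednesday.
Each is the 3rd Wednesday of its month.
3rd Wednesday of October 2030: Oct 16 2030.
3rd Wednesday of November 2030: Nov 20 2030.
3rd Wednesday of December 2030: Dec 18 2030.

Oct 16 2030, Nov 20 2030, Dec 18 2030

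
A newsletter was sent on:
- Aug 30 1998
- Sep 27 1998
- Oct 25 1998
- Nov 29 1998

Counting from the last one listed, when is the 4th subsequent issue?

These are Sundays with 28, 28, 35-day gaps.
Each is the final Sunday of its month — Aug 30 1998 is past the 28th, so '4th Sunday' doesn't fit.
December 1998 ends with Sunday Dec 27 1998.
January 1999 ends with Sunday Jan 31 1999.
February 1999 ends with Sunday Feb 28 1999.
Last Sunday of March 1999: Mar 28 1999.

Mar 28 1999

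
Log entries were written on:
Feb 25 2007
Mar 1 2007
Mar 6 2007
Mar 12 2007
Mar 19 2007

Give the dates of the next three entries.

Mar 27 2007, Apr 5 2007, Apr 15 2007

Gaps: 4, 5, 6, 7 days — each gap is 1 larger than the previous one.
Next gap: 8 days. Mar 19 2007 + 8 days = Mar 27 2007.
Next gap: 9 days. Mar 27 2007 + 9 days = Apr 5 2007.
Next gap: 10 days. Apr 5 2007 + 10 days = Apr 15 2007.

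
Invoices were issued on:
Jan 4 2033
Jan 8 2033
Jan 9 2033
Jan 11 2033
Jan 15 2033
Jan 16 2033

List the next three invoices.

Jan 18 2033, Jan 22 2033, Jan 23 2033

Gaps: 4, 1, 2, 4, 1 days — not constant, but cyclic with period 3.
The events fall on every Tuesday, Saturday and Sunday.
Next Tuesday: Jan 18 2033.
The following Saturday is Jan 22 2033.
The following Sunday is Jan 23 2033.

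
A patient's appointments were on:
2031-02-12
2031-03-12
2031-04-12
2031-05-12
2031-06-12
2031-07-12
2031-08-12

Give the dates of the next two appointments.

The day-of-month is always 12 (28, 31, 30, 31, 30, 31 days between events).
So this recurs on the 12th of each month.
September 2031: 2031-09-12.
Next: October 2031 → 2031-10-12.

2031-09-12, 2031-10-12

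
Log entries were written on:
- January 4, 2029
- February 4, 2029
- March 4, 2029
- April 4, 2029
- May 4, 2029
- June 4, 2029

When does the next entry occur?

July 4, 2029

Each date is the 4th; the gaps (31, 28, 31, 30, 31) track the month lengths.
The rule is the 4th of each month.
July 2029: July 4, 2029.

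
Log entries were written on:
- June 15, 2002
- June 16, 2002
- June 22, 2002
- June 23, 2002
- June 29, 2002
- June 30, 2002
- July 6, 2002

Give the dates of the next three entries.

July 7, 2002; July 13, 2002; July 14, 2002

Gaps: 1, 6, 1, 6, 1, 6 days — not constant, but cyclic with period 2.
The events fall on every Saturday and Sunday.
The following Sunday is July 7, 2002.
The following Saturday is July 13, 2002.
Next Sunday: July 14, 2002.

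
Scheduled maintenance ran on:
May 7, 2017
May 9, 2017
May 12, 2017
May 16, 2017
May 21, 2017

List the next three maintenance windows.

May 27, 2017; June 3, 2017; June 11, 2017

Gaps: 2, 3, 4, 5 days — each gap is 1 larger than the previous one.
Next gap: 6 days. May 21, 2017 + 6 days = May 27, 2017.
Next gap: 7 days. May 27, 2017 + 7 days = June 3, 2017.
Next gap: 8 days. June 3, 2017 + 8 days = June 11, 2017.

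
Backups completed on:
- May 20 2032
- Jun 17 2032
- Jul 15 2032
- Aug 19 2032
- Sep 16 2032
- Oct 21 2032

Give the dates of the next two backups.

Nov 18 2032, Dec 16 2032

These are Thursdays at 28- or 35-day spacing (28, 28, 35, 28, 35).
The pattern: 3rd Thursday of the month.
November 2032 — 3rd Thursday is Nov 18 2032.
3rd Thursday of December 2032: Dec 16 2032.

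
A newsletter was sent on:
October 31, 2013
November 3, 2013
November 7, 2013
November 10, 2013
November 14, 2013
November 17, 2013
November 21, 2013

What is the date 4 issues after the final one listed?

Gaps: 3, 4, 3, 4, 3, 4 days — not constant, but cyclic with period 2.
The events fall on every Thursday and Sunday.
Next Sunday: November 24, 2013.
Next Thursday: November 28, 2013.
The following Sunday is December 1, 2013.
Next Thursday: December 5, 2013.

December 5, 2013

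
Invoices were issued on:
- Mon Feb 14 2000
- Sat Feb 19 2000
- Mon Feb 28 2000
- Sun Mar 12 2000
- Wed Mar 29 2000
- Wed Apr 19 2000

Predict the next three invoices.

Gaps: 5, 9, 13, 17, 21 days — each gap is 4 larger than the previous one.
Next gap: 25 days. Wed Apr 19 2000 + 25 days = Sun May 14 2000.
Next gap: 29 days. Sun May 14 2000 + 29 days = Mon Jun 12 2000.
Next gap: 33 days. Mon Jun 12 2000 + 33 days = Sat Jul 15 2000.

Sun May 14 2000, Mon Jun 12 2000, Sat Jul 15 2000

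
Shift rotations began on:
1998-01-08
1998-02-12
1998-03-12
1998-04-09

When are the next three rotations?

These are Thursdays at 28- or 35-day spacing (35, 28, 28).
The pattern: 2nd Thursday of the month.
May 1998 — 2nd Thursday is 1998-05-14.
2nd Thursday of June 1998: 1998-06-11.
2nd Thursday of July 1998: 1998-07-09.

1998-05-14, 1998-06-11, 1998-07-09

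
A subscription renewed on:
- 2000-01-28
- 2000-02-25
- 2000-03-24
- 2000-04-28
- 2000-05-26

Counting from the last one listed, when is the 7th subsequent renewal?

2000-12-22

All dates are Fridays, 28, 28, 35, 28 days apart.
Specifically, the 4th Friday of each month.
4th Friday of June 2000: 2000-06-23.
4th Friday of July 2000: 2000-07-28.
4th Friday of August 2000: 2000-08-25.
4th Friday of September 2000: 2000-09-22.
4th Friday of October 2000: 2000-10-27.
4th Friday of November 2000: 2000-11-24.
4th Friday of December 2000: 2000-12-22.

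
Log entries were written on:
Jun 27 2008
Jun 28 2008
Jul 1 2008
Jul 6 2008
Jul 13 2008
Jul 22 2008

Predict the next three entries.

Aug 2 2008, Aug 15 2008, Aug 30 2008

Intervals are 1, 3, 5, 7, 9 days — an arithmetic progression with common difference 2.
Next gap: 11 days. Jul 22 2008 + 11 days = Aug 2 2008.
Next gap: 13 days. Aug 2 2008 + 13 days = Aug 15 2008.
Next gap: 15 days. Aug 15 2008 + 15 days = Aug 30 2008.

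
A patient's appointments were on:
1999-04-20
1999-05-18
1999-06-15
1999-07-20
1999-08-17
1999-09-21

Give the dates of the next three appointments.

1999-10-19, 1999-11-16, 1999-12-21

Gaps: 28, 28, 35, 28, 35 days — a mix of 28 and 35. Every date is a Tuesday.
Each is the 3rd Tuesday of its month.
3rd Tuesday of October 1999: 1999-10-19.
November 1999 — 3rd Tuesday is 1999-11-16.
3rd Tuesday of December 1999: 1999-12-21.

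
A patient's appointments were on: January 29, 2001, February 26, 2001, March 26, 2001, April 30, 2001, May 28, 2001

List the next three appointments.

June 25, 2001; July 30, 2001; August 27, 2001

Every date is a Monday; gaps 28, 28, 35, 28 days.
Each is the last Monday of its month (at least one falls on the 29th or later, ruling out '4th Monday').
June 2001 ends with Monday June 25, 2001.
Last Monday of July 2001: July 30, 2001.
Last Monday of August 2001: August 27, 2001.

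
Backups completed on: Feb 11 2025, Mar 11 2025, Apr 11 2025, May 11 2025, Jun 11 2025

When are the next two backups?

Jul 11 2025, Aug 11 2025

Each date is the 11th; the gaps (28, 31, 30, 31) track the month lengths.
The rule is the 11th of each month.
Next: July 2025 → Jul 11 2025.
Next: August 2025 → Aug 11 2025.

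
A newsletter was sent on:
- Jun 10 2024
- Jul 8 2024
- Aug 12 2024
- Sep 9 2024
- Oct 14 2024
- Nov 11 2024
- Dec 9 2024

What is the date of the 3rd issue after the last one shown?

All dates are Mondays, 28, 35, 28, 35, 28, 28 days apart.
Specifically, the 2nd Monday of each month.
January 2025 — 2nd Monday is Jan 13 2025.
February 2025 — 2nd Monday is Feb 10 2025.
2nd Monday of March 2025: Mar 10 2025.

Mar 10 2025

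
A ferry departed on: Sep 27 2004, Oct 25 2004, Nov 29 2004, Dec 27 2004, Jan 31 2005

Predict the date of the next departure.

Every date is a Monday; gaps 28, 35, 28, 35 days.
Each is the last Monday of its month (at least one falls on the 29th or later, ruling out '4th Monday').
Last Monday of February 2005: Feb 28 2005.

Feb 28 2005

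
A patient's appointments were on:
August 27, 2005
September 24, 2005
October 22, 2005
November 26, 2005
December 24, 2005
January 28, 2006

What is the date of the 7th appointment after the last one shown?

August 26, 2006

These are Saturdays at 28- or 35-day spacing (28, 28, 35, 28, 35).
The pattern: 4th Saturday of the month.
4th Saturday of February 2006: February 25, 2006.
March 2006 — 4th Saturday is March 25, 2006.
April 2006 — 4th Saturday is April 22, 2006.
4th Saturday of May 2006: May 27, 2006.
June 2006 — 4th Saturday is June 24, 2006.
July 2006 — 4th Saturday is July 22, 2006.
4th Saturday of August 2006: August 26, 2006.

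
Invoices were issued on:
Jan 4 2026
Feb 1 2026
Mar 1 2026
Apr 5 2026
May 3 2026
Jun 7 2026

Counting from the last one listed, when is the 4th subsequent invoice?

Oct 4 2026

All dates are Sundays, 28, 28, 35, 28, 35 days apart.
Specifically, the 1st Sunday of each month.
1st Sunday of July 2026: Jul 5 2026.
August 2026 — 1st Sunday is Aug 2 2026.
September 2026 — 1st Sunday is Sep 6 2026.
October 2026 — 1st Sunday is Oct 4 2026.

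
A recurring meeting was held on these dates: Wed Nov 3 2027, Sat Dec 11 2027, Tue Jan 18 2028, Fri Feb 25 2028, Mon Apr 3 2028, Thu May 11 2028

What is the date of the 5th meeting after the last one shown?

Gaps between consecutive events: 38, 38, 38, 38, 38 days — a constant 38-day interval.
Thu May 11 2028 + 38 days = Sun Jun 18 2028.
Sun Jun 18 2028 + 38 days = Wed Jul 26 2028.
Wed Jul 26 2028 + 38 days = Sat Sep 2 2028.
Sat Sep 2 2028 + 38 days = Tue Oct 10 2028.
Tue Oct 10 2028 + 38 days = Fri Nov 17 2028.

Fri Nov 17 2028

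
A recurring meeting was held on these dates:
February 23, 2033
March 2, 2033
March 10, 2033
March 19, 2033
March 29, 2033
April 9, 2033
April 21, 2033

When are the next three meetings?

The spacing grows by 1 each time: 7, 8, 9, 10, 11, 12 days.
Next gap: 13 days. April 21, 2033 + 13 days = May 4, 2033.
Next gap: 14 days. May 4, 2033 + 14 days = May 18, 2033.
Next gap: 15 days. May 18, 2033 + 15 days = June 2, 2033.

May 4, 2033; May 18, 2033; June 2, 2033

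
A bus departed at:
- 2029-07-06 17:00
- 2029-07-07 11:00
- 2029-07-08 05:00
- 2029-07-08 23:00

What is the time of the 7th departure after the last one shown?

Gaps: 18, 18, 18 hours — each event is 18 hours after the previous one.
2029-07-08 23:00 + 18 h = 2029-07-09 17:00.
2029-07-09 17:00 + 18 h = 2029-07-10 11:00.
2029-07-10 11:00 + 18 h = 2029-07-11 05:00.
2029-07-11 05:00 + 18 h = 2029-07-11 23:00.
2029-07-11 23:00 + 18 h = 2029-07-12 17:00.
2029-07-12 17:00 + 18 h = 2029-07-13 11:00.
2029-07-13 11:00 + 18 h = 2029-07-14 05:00.

2029-07-14 05:00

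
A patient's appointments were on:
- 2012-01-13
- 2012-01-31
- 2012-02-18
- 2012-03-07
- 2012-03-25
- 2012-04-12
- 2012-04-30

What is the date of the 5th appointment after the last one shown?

2012-07-29

Gaps between consecutive events: 18, 18, 18, 18, 18, 18 days — a constant 18-day interval.
2012-04-30 + 18 days = 2012-05-18.
2012-05-18 + 18 days = 2012-06-05.
2012-06-05 + 18 days = 2012-06-23.
2012-06-23 + 18 days = 2012-07-11.
2012-07-11 + 18 days = 2012-07-29.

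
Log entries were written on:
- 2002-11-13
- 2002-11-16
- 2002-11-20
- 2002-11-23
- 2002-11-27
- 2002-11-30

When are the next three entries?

2002-12-04, 2002-12-07, 2002-12-11

The gap pattern 3, 4, 3, 4, 3 repeats every 2 events.
These are the Wednesdays and Saturdays of each week.
The following Wednesday is 2002-12-04.
The following Saturday is 2002-12-07.
The following Wednesday is 2002-12-11.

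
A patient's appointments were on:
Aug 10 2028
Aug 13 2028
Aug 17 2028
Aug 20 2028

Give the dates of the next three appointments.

The gap pattern 3, 4, 3 repeats every 2 events.
These are the Thursdays and Sundays of each week.
Next Thursday: Aug 24 2028.
Next Sunday: Aug 27 2028.
Next Thursday: Aug 31 2028.

Aug 24 2028, Aug 27 2028, Aug 31 2028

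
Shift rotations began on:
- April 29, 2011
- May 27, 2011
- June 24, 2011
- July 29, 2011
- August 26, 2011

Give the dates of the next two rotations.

September 30, 2011; October 28, 2011

Every date is a Friday; gaps 28, 28, 35, 28 days.
Each is the last Friday of its month (at least one falls on the 29th or later, ruling out '4th Friday').
September 2011 ends with Friday September 30, 2011.
Last Friday of October 2011: October 28, 2011.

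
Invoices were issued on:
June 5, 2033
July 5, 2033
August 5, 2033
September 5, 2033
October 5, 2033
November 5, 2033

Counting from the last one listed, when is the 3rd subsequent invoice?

February 5, 2034

Each date is the 5th; the gaps (30, 31, 31, 30, 31) track the month lengths.
The rule is the 5th of each month.
Next: December 2033 → December 5, 2033.
January 2034: January 5, 2034.
February 2034: February 5, 2034.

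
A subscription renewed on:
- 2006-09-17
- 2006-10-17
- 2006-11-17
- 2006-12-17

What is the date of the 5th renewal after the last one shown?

2007-05-17

The day-of-month is always 17 (30, 31, 30 days between events).
So this recurs on the 17th of each month.
January 2007: 2007-01-17.
Next: February 2007 → 2007-02-17.
March 2007: 2007-03-17.
April 2007: 2007-04-17.
Next: May 2007 → 2007-05-17.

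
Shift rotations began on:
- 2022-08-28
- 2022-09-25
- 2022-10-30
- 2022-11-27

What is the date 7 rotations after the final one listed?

Every date is a Sunday; gaps 28, 35, 28 days.
Each is the last Sunday of its month (at least one falls on the 29th or later, ruling out '4th Sunday').
December 2022 ends with Sunday 2022-12-25.
January 2023 ends with Sunday 2023-01-29.
February 2023 ends with Sunday 2023-02-26.
March 2023 ends with Sunday 2023-03-26.
Last Sunday of April 2023: 2023-04-30.
Last Sunday of May 2023: 2023-05-28.
June 2023 ends with Sunday 2023-06-25.

2023-06-25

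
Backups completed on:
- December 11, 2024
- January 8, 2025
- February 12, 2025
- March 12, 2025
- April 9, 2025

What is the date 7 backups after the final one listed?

All dates are Wednesdays, 28, 35, 28, 28 days apart.
Specifically, the 2nd Wednesday of each month.
2nd Wednesday of May 2025: May 14, 2025.
2nd Wednesday of June 2025: June 11, 2025.
2nd Wednesday of July 2025: July 9, 2025.
2nd Wednesday of August 2025: August 13, 2025.
2nd Wednesday of September 2025: September 10, 2025.
2nd Wednesday of October 2025: October 8, 2025.
2nd Wednesday of November 2025: November 12, 2025.

November 12, 2025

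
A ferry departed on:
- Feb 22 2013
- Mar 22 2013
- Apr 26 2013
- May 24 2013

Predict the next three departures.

Jun 28 2013, Jul 26 2013, Aug 23 2013

Gaps: 28, 35, 28 days — a mix of 28 and 35. Every date is a Friday.
Each is the 4th Friday of its month.
June 2013 — 4th Friday is Jun 28 2013.
July 2013 — 4th Friday is Jul 26 2013.
4th Friday of August 2013: Aug 23 2013.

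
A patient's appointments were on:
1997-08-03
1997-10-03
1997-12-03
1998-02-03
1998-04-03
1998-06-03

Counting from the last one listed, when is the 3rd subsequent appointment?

1998-12-03

Gaps: 61, 61, 62, 59, 61 days — not constant. Every event is on the 3rd of the month.
Pattern: the 3rd of every 2 months.
August 1998: 1998-08-03.
October 1998: 1998-10-03.
Next: December 1998 → 1998-12-03.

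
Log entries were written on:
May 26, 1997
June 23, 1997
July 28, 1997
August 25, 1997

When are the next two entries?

All dates are Mondays, 28, 35, 28 days apart.
Specifically, the 4th Monday of each month.
4th Monday of September 1997: September 22, 1997.
October 1997 — 4th Monday is October 27, 1997.

September 22, 1997; October 27, 1997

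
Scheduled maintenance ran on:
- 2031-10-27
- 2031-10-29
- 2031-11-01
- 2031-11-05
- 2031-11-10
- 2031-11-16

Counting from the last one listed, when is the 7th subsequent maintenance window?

2032-01-25

Gaps: 2, 3, 4, 5, 6 days — each gap is 1 larger than the previous one.
Next gap: 7 days. 2031-11-16 + 7 days = 2031-11-23.
Next gap: 8 days. 2031-11-23 + 8 days = 2031-12-01.
Next gap: 9 days. 2031-12-01 + 9 days = 2031-12-10.
Next gap: 10 days. 2031-12-10 + 10 days = 2031-12-20.
Next gap: 11 days. 2031-12-20 + 11 days = 2031-12-31.
Next gap: 12 days. 2031-12-31 + 12 days = 2032-01-12.
Next gap: 13 days. 2032-01-12 + 13 days = 2032-01-25.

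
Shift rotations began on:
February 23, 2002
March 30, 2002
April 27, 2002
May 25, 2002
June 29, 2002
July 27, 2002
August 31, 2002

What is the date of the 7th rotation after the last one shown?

March 29, 2003

These are Saturdays with 35, 28, 28, 35, 28, 35-day gaps.
Each is the final Saturday of its month — March 30, 2002 is past the 28th, so '4th Saturday' doesn't fit.
Last Saturday of September 2002: September 28, 2002.
October 2002 ends with Saturday October 26, 2002.
November 2002 ends with Saturday November 30, 2002.
Last Saturday of December 2002: December 28, 2002.
Last Saturday of January 2003: January 25, 2003.
February 2003 ends with Saturday February 22, 2003.
Last Saturday of March 2003: March 29, 2003.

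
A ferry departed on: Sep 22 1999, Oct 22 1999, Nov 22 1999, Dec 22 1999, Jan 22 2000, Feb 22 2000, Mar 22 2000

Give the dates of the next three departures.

Apr 22 2000, May 22 2000, Jun 22 2000

Each date is the 22nd; the gaps (30, 31, 30, 31, 31, 29) track the month lengths.
The rule is the 22nd of each month.
April 2000: Apr 22 2000.
Next: May 2000 → May 22 2000.
June 2000: Jun 22 2000.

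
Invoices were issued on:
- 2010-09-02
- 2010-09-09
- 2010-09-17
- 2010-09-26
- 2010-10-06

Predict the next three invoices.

2010-10-17, 2010-10-29, 2010-11-11

Gaps: 7, 8, 9, 10 days — each gap is 1 larger than the previous one.
Next gap: 11 days. 2010-10-06 + 11 days = 2010-10-17.
Next gap: 12 days. 2010-10-17 + 12 days = 2010-10-29.
Next gap: 13 days. 2010-10-29 + 13 days = 2010-11-11.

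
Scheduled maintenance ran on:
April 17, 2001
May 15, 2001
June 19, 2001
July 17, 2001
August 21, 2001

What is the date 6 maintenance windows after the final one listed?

February 19, 2002

All dates are Tuesdays, 28, 35, 28, 35 days apart.
Specifically, the 3rd Tuesday of each month.
3rd Tuesday of September 2001: September 18, 2001.
October 2001 — 3rd Tuesday is October 16, 2001.
November 2001 — 3rd Tuesday is November 20, 2001.
December 2001 — 3rd Tuesday is December 18, 2001.
3rd Tuesday of January 2002: January 15, 2002.
February 2002 — 3rd Tuesday is February 19, 2002.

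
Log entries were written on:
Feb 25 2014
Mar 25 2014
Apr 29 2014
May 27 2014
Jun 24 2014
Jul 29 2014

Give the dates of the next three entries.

All Tuesdays; the gaps (28, 35, 28, 28, 35) vary with month length.
This is the last Tuesday of each month.
Last Tuesday of August 2014: Aug 26 2014.
September 2014 ends with Tuesday Sep 30 2014.
Last Tuesday of October 2014: Oct 28 2014.

Aug 26 2014, Sep 30 2014, Oct 28 2014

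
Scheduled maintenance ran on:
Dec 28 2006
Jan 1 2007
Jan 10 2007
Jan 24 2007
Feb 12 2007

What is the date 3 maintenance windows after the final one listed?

Intervals are 4, 9, 14, 19 days — an arithmetic progression with common difference 5.
Next gap: 24 days. Feb 12 2007 + 24 days = Mar 8 2007.
Next gap: 29 days. Mar 8 2007 + 29 days = Apr 6 2007.
Next gap: 34 days. Apr 6 2007 + 34 days = May 10 2007.

May 10 2007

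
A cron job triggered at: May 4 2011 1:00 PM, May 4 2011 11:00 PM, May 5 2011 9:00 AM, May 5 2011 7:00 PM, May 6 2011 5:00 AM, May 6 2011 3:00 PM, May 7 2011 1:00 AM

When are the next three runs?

Gaps: 10, 10, 10, 10, 10, 10 hours — each event is 10 hours after the previous one.
May 7 2011 1:00 AM + 10 h = May 7 2011 11:00 AM.
May 7 2011 11:00 AM + 10 h = May 7 2011 9:00 PM.
May 7 2011 9:00 PM + 10 h = May 8 2011 7:00 AM.

May 7 2011 11:00 AM, May 7 2011 9:00 PM, May 8 2011 7:00 AM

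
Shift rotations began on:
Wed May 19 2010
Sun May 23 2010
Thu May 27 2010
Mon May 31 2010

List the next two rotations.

Every event comes 4 days after the last (4, 4, 4).
Mon May 31 2010 + 4 days = Fri Jun 4 2010.
Fri Jun 4 2010 + 4 days = Tue Jun 8 2010.

Fri Jun 4 2010, Tue Jun 8 2010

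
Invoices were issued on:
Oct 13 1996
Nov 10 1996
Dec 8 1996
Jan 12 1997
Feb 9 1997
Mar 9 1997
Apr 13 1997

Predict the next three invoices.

May 11 1997, Jun 8 1997, Jul 13 1997

All dates are Sundays, 28, 28, 35, 28, 28, 35 days apart.
Specifically, the 2nd Sunday of each month.
May 1997 — 2nd Sunday is May 11 1997.
June 1997 — 2nd Sunday is Jun 8 1997.
2nd Sunday of July 1997: Jul 13 1997.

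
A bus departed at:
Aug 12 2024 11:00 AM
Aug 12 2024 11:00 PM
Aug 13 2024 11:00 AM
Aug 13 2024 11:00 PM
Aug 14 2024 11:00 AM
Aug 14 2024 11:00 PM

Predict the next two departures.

Spacing: 12, 12, 12, 12, 12 h — constant 12 h.
Aug 14 2024 11:00 PM + 12 h = Aug 15 2024 11:00 AM.
Aug 15 2024 11:00 AM + 12 h = Aug 15 2024 11:00 PM.

Aug 15 2024 11:00 AM, Aug 15 2024 11:00 PM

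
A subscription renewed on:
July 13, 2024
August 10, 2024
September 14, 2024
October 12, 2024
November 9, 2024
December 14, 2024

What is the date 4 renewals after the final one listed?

Gaps: 28, 35, 28, 28, 35 days — a mix of 28 and 35. Every date is a Saturday.
Each is the 2nd Saturday of its month.
January 2025 — 2nd Saturday is January 11, 2025.
February 2025 — 2nd Saturday is February 8, 2025.
March 2025 — 2nd Saturday is March 8, 2025.
April 2025 — 2nd Saturday is April 12, 2025.

April 12, 2025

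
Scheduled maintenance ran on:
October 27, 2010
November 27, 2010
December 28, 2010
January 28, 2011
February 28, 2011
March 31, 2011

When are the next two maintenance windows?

May 1, 2011; June 1, 2011

Every event comes 31 days after the last (31, 31, 31, 31, 31).
March 31, 2011 + 31 days = May 1, 2011.
May 1, 2011 + 31 days = June 1, 2011.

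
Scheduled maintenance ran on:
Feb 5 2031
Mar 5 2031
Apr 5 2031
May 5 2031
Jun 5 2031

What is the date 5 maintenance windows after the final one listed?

Each date is the 5th; the gaps (28, 31, 30, 31) track the month lengths.
The rule is the 5th of each month.
Next: July 2031 → Jul 5 2031.
Next: August 2031 → Aug 5 2031.
September 2031: Sep 5 2031.
Next: October 2031 → Oct 5 2031.
Next: November 2031 → Nov 5 2031.

Nov 5 2031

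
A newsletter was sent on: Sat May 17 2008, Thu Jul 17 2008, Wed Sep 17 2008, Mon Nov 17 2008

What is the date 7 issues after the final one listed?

The day-of-month is always 17 (61, 62, 61 days between events).
So this recurs on the 17th of every 2 months.
January 2009: Sat Jan 17 2009.
March 2009: Tue Mar 17 2009.
May 2009: Sun May 17 2009.
July 2009: Fri Jul 17 2009.
September 2009: Thu Sep 17 2009.
November 2009: Tue Nov 17 2009.
Next: January 2010 → Sun Jan 17 2010.

Sun Jan 17 2010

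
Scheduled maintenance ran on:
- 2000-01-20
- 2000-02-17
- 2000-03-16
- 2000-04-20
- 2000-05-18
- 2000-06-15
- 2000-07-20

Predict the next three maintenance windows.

All dates are Thursdays, 28, 28, 35, 28, 28, 35 days apart.
Specifically, the 3rd Thursday of each month.
3rd Thursday of August 2000: 2000-08-17.
3rd Thursday of September 2000: 2000-09-21.
3rd Thursday of October 2000: 2000-10-19.

2000-08-17, 2000-09-21, 2000-10-19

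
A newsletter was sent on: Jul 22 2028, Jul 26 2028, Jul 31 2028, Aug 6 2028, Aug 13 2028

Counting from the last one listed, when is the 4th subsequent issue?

Intervals are 4, 5, 6, 7 days — an arithmetic progression with common difference 1.
Next gap: 8 days. Aug 13 2028 + 8 days = Aug 21 2028.
Next gap: 9 days. Aug 21 2028 + 9 days = Aug 30 2028.
Next gap: 10 days. Aug 30 2028 + 10 days = Sep 9 2028.
Next gap: 11 days. Sep 9 2028 + 11 days = Sep 20 2028.

Sep 20 2028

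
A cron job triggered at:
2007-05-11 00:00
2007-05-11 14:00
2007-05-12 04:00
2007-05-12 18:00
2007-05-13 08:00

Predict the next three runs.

The interval is a steady 14 hours (14, 14, 14, 14).
2007-05-13 08:00 + 14 h = 2007-05-13 22:00.
2007-05-13 22:00 + 14 h = 2007-05-14 12:00.
2007-05-14 12:00 + 14 h = 2007-05-15 02:00.

2007-05-13 22:00, 2007-05-14 12:00, 2007-05-15 02:00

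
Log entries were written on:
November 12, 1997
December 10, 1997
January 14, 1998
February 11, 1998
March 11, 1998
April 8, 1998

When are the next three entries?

These are Wednesdays at 28- or 35-day spacing (28, 35, 28, 28, 28).
The pattern: 2nd Wednesday of the month.
May 1998 — 2nd Wednesday is May 13, 1998.
2nd Wednesday of June 1998: June 10, 1998.
2nd Wednesday of July 1998: July 8, 1998.

May 13, 1998; June 10, 1998; July 8, 1998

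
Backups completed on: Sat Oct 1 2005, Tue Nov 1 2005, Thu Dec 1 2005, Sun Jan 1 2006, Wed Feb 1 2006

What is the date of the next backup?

Wed Mar 1 2006

Gaps: 31, 30, 31, 31 days — not constant. Every event is on the 1st of the month.
Pattern: the 1st of each month.
March 2006: Wed Mar 1 2006.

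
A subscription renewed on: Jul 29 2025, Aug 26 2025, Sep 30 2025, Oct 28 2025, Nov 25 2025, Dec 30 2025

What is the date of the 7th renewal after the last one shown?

These are Tuesdays with 28, 35, 28, 28, 35-day gaps.
Each is the final Tuesday of its month — Jul 29 2025 is past the 28th, so '4th Tuesday' doesn't fit.
Last Tuesday of January 2026: Jan 27 2026.
February 2026 ends with Tuesday Feb 24 2026.
Last Tuesday of March 2026: Mar 31 2026.
April 2026 ends with Tuesday Apr 28 2026.
Last Tuesday of May 2026: May 26 2026.
Last Tuesday of June 2026: Jun 30 2026.
July 2026 ends with Tuesday Jul 28 2026.

Jul 28 2026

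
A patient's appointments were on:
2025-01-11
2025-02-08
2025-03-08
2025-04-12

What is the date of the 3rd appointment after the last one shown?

These are Saturdays at 28- or 35-day spacing (28, 28, 35).
The pattern: 2nd Saturday of the month.
May 2025 — 2nd Saturday is 2025-05-10.
2nd Saturday of June 2025: 2025-06-14.
2nd Saturday of July 2025: 2025-07-12.

2025-07-12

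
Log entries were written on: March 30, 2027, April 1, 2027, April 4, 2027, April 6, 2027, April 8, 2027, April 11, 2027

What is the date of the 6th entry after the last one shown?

April 25, 2027

The gap pattern 2, 3, 2, 2, 3 repeats every 3 events.
These are the Tuesdays, Thursdays and Sundays of each week.
Next Tuesday: April 13, 2027.
Next Thursday: April 15, 2027.
Next Sunday: April 18, 2027.
The following Tuesday is April 20, 2027.
Next Thursday: April 22, 2027.
The following Sunday is April 25, 2027.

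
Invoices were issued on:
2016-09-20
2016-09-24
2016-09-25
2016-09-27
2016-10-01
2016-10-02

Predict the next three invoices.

2016-10-04, 2016-10-08, 2016-10-09

The gap pattern 4, 1, 2, 4, 1 repeats every 3 events.
These are the Tuesdays, Saturdays and Sundays of each week.
Next Tuesday: 2016-10-04.
Next Saturday: 2016-10-08.
The following Sunday is 2016-10-09.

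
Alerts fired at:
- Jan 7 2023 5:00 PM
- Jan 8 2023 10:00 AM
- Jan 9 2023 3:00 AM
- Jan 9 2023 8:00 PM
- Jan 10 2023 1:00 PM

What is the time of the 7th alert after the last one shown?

Gaps: 17, 17, 17, 17 hours — each event is 17 hours after the previous one.
Jan 10 2023 1:00 PM + 17 h = Jan 11 2023 6:00 AM.
Jan 11 2023 6:00 AM + 17 h = Jan 11 2023 11:00 PM.
Jan 11 2023 11:00 PM + 17 h = Jan 12 2023 4:00 PM.
Jan 12 2023 4:00 PM + 17 h = Jan 13 2023 9:00 AM.
Jan 13 2023 9:00 AM + 17 h = Jan 14 2023 2:00 AM.
Jan 14 2023 2:00 AM + 17 h = Jan 14 2023 7:00 PM.
Jan 14 2023 7:00 PM + 17 h = Jan 15 2023 12:00 PM.

Jan 15 2023 12:00 PM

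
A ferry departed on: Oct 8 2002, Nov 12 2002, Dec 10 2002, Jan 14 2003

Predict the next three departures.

Feb 11 2003, Mar 11 2003, Apr 8 2003

Gaps: 35, 28, 35 days — a mix of 28 and 35. Every date is a Tuesday.
Each is the 2nd Tuesday of its month.
February 2003 — 2nd Tuesday is Feb 11 2003.
2nd Tuesday of March 2003: Mar 11 2003.
April 2003 — 2nd Tuesday is Apr 8 2003.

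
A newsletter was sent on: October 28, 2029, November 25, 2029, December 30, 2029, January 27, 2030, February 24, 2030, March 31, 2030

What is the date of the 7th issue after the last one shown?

October 27, 2030

These are Sundays with 28, 35, 28, 28, 35-day gaps.
Each is the final Sunday of its month — December 30, 2029 is past the 28th, so '4th Sunday' doesn't fit.
April 2030 ends with Sunday April 28, 2030.
May 2030 ends with Sunday May 26, 2030.
June 2030 ends with Sunday June 30, 2030.
July 2030 ends with Sunday July 28, 2030.
August 2030 ends with Sunday August 25, 2030.
September 2030 ends with Sunday September 29, 2030.
Last Sunday of October 2030: October 27, 2030.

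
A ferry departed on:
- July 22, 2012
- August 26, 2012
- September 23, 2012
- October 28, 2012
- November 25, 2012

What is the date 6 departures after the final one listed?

May 26, 2013

Gaps: 35, 28, 35, 28 days — a mix of 28 and 35. Every date is a Sunday.
Each is the 4th Sunday of its month.
December 2012 — 4th Sunday is December 23, 2012.
January 2013 — 4th Sunday is January 27, 2013.
February 2013 — 4th Sunday is February 24, 2013.
4th Sunday of March 2013: March 24, 2013.
4th Sunday of April 2013: April 28, 2013.
May 2013 — 4th Sunday is May 26, 2013.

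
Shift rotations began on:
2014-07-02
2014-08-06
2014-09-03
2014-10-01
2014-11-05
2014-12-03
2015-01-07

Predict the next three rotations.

2015-02-04, 2015-03-04, 2015-04-01

All dates are Wednesdays, 35, 28, 28, 35, 28, 35 days apart.
Specifically, the 1st Wednesday of each month.
1st Wednesday of February 2015: 2015-02-04.
March 2015 — 1st Wednesday is 2015-03-04.
April 2015 — 1st Wednesday is 2015-04-01.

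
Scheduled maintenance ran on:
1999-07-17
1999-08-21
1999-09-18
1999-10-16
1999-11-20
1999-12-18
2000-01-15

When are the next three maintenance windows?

2000-02-19, 2000-03-18, 2000-04-15

These are Saturdays at 28- or 35-day spacing (35, 28, 28, 35, 28, 28).
The pattern: 3rd Saturday of the month.
3rd Saturday of February 2000: 2000-02-19.
3rd Saturday of March 2000: 2000-03-18.
April 2000 — 3rd Saturday is 2000-04-15.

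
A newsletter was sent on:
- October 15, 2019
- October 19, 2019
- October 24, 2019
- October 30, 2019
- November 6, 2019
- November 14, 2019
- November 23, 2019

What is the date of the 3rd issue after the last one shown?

December 26, 2019

Intervals are 4, 5, 6, 7, 8, 9 days — an arithmetic progression with common difference 1.
Next gap: 10 days. November 23, 2019 + 10 days = December 3, 2019.
Next gap: 11 days. December 3, 2019 + 11 days = December 14, 2019.
Next gap: 12 days. December 14, 2019 + 12 days = December 26, 2019.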